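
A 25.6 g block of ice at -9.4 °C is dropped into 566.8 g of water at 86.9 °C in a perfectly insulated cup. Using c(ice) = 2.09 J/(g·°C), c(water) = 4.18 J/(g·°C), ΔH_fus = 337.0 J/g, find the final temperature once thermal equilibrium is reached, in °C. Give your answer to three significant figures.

Heat to bring ice to 0 °C and melt it: q₁ = 25.6×2.09×9.4 + 25.6×337.0 = 9130.1 J
Heat the water can supply cooling to 0 °C: 566.8×4.18×86.9 = 205886 J > q₁, so all ice melts.
Energy balance: 566.8×4.18×(86.9 − T) = 9130.1 + 25.6×4.18×(T − 0)
2369.224(86.9 − T) = 9130.1 + 107.008 T
205886 − 9130.1 = 2476.232 T
T = 196755.9 / 2476.232 = 79.46 °C

T_f = 79.5 °C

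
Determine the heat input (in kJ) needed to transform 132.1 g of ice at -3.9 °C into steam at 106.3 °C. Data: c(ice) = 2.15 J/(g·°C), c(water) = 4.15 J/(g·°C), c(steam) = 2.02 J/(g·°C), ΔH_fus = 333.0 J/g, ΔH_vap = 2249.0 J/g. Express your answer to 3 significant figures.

q = 399 kJ

q1 (heat ice -3.9→0.0 °C): 132.1 × 2.15 × 3.9 = 1108 J
q2 (melt at 0 °C): 132.1 × 333.0 = 43989 J
q3 (heat water 0.0→100.0 °C): 132.1 × 4.15 × 100.0 = 54822 J
q4 (vaporize at 100 °C): 132.1 × 2249.0 = 297093 J
q5 (heat steam 100.0→106.3 °C): 132.1 × 2.02 × 6.3 = 1681 J
Total: 1108 + 43989 + 54822 + 297093 + 1681 = 398693 J = 399 kJ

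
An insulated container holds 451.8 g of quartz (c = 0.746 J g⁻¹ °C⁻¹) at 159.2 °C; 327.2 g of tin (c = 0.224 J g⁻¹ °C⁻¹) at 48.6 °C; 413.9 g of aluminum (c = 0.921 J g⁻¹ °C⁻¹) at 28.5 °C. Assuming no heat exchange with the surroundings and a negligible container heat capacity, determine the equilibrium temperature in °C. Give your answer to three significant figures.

T_f = 86.0 °C

Σ mᵢcᵢ(T − Tᵢ) = 0  ⇒  T = Σ mᵢcᵢTᵢ / Σ mᵢcᵢ
Σ mᵢcᵢ = 451.8×0.746 + 327.2×0.224 + 413.9×0.921 = 791.5375
Σ mᵢcᵢTᵢ = 337.0428×159.2 + 73.2928×48.6 + 381.2019×28.5 = 68083
T = 68083 / 791.5375 = 86.01 °C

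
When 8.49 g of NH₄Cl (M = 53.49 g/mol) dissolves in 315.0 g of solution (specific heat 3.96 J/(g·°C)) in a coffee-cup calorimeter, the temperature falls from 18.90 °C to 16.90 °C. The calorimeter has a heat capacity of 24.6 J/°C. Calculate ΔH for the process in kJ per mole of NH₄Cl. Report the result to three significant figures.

|ΔT| = |16.90 − 18.90| = 2.00 °C
|q_surr| = (315.0 × 3.96 + 24.6) × 2.00 = 1272.0 × 2.00 = 2544 J
n(NH₄Cl) = 8.49 / 53.49 = 0.1587 mol
Temperature fell, so q_rxn = +|q_surr| = 2.544 kJ
ΔH = q_rxn / n = 16.03 kJ/mol

ΔH = 16.0 kJ/mol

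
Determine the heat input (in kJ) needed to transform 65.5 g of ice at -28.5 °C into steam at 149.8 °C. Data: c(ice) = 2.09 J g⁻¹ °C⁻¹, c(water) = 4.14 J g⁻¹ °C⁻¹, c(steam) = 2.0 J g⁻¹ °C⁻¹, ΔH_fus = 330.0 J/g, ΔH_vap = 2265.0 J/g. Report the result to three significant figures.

q1 (heat ice -28.5→0.0 °C): 65.5 × 2.09 × 28.5 = 3902 J
q2 (melt at 0 °C): 65.5 × 330.0 = 21615 J
q3 (heat water 0.0→100.0 °C): 65.5 × 4.14 × 100.0 = 27117 J
q4 (vaporize at 100 °C): 65.5 × 2265.0 = 148358 J
q5 (heat steam 100.0→149.8 °C): 65.5 × 2.0 × 49.8 = 6524 J
Total: 3902 + 21615 + 27117 + 148358 + 6524 = 207516 J = 208 kJ

q = 208 kJ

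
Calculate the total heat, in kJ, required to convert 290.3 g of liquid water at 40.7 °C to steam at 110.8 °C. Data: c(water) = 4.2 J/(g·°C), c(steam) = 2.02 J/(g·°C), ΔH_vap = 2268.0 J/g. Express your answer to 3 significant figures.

q = 737 kJ

q1 (heat water 40.7→100.0 °C): 290.3 × 4.2 × 59.3 = 72302 J
q2 (vaporize at 100 °C): 290.3 × 2268.0 = 658400 J
q3 (heat steam 100.0→110.8 °C): 290.3 × 2.02 × 10.8 = 6333 J
Total: 72302 + 658400 + 6333 = 737035 J = 737 kJ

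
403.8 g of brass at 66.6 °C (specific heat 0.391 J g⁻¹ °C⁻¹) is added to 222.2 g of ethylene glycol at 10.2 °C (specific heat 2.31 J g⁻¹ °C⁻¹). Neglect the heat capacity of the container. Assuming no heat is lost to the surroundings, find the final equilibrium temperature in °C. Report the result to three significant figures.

T_f = 23.5 °C

Heat lost by brass = heat gained by ethylene glycol.
(403.8)(0.391)(66.6 − T) = (222.2)(2.31)(T − 10.2)
157.8858 (66.6 − T) = 513.282 (T − 10.2)
10515 − 157.8858 T = 513.282 T − 5235.5
15750.5 = 671.1678 T
T = 23.47 °C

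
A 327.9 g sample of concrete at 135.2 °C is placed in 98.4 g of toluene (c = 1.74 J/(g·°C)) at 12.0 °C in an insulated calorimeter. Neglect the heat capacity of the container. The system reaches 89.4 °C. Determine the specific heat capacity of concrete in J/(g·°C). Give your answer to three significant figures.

c = 0.882 J/(g·°C)

q_gained = (98.4 × 1.74) × (89.4 − 12.0) = 13250 J
q_lost = 327.9 × c × (135.2 − 89.4) = 15017.82 c
Set equal: c = 13250 / 15017.82 = 0.882 J/(g·°C)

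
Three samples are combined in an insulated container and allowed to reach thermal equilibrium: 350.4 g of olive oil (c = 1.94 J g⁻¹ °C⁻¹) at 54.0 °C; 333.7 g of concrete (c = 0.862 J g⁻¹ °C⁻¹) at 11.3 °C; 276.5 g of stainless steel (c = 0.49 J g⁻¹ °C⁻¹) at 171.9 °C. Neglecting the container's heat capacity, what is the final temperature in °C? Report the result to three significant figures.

T_f = 57.3 °C

Σ mᵢcᵢ(T − Tᵢ) = 0  ⇒  T = Σ mᵢcᵢTᵢ / Σ mᵢcᵢ
Σ mᵢcᵢ = 350.4×1.94 + 333.7×0.862 + 276.5×0.49 = 1102.9104
Σ mᵢcᵢTᵢ = 679.776×54.0 + 287.6494×11.3 + 135.485×171.9 = 63248
T = 63248 / 1102.9104 = 57.346 °C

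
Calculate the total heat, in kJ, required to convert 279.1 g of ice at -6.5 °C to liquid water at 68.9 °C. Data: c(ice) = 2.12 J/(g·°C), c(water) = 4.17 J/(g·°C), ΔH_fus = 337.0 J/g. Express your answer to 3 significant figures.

q1 (heat ice -6.5→0.0 °C): 279.1 × 2.12 × 6.5 = 3846 J
q2 (melt at 0 °C): 279.1 × 337.0 = 94057 J
q3 (heat water 0.0→68.9 °C): 279.1 × 4.17 × 68.9 = 80189 J
Total: 3846 + 94057 + 80189 = 178092 J = 178 kJ

q = 178 kJ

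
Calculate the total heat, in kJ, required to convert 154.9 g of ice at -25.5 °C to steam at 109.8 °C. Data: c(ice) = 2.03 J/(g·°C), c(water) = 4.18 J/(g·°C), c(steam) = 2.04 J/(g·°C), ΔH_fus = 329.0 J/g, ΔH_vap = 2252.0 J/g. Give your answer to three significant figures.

q1 (heat ice -25.5→0.0 °C): 154.9 × 2.03 × 25.5 = 8018 J
q2 (melt at 0 °C): 154.9 × 329.0 = 50962 J
q3 (heat water 0.0→100.0 °C): 154.9 × 4.18 × 100.0 = 64748 J
q4 (vaporize at 100 °C): 154.9 × 2252.0 = 348835 J
q5 (heat steam 100.0→109.8 °C): 154.9 × 2.04 × 9.8 = 3097 J
Total: 8018 + 50962 + 64748 + 348835 + 3097 = 475660 J = 476 kJ

q = 476 kJ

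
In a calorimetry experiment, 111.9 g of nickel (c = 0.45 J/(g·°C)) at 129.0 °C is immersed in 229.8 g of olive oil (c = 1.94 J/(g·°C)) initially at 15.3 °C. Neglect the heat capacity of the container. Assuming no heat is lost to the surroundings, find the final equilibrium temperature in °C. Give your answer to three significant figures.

Heat lost by nickel = heat gained by olive oil.
(111.9)(0.45)(129.0 − T) = (229.8)(1.94)(T − 15.3)
50.355 (129.0 − T) = 445.812 (T − 15.3)
6495.8 − 50.355 T = 445.812 T − 6820.9
13316.7 = 496.167 T
T = 26.84 °C

T_f = 26.8 °C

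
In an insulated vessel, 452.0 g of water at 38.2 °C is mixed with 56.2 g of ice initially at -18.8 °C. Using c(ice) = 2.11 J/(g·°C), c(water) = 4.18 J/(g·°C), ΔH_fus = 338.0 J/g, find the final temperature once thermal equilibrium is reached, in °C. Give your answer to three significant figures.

Heat to bring ice to 0 °C and melt it: q₁ = 56.2×2.11×18.8 + 56.2×338.0 = 21225 J
Heat the water can supply cooling to 0 °C: 452.0×4.18×38.2 = 72173.6 J > q₁, so all ice melts.
Energy balance: 452.0×4.18×(38.2 − T) = 21225 + 56.2×4.18×(T − 0)
1889.36(38.2 − T) = 21225 + 234.916 T
72173.6 − 21225 = 2124.276 T
T = 50948.6 / 2124.276 = 23.98 °C

T_f = 24.0 °C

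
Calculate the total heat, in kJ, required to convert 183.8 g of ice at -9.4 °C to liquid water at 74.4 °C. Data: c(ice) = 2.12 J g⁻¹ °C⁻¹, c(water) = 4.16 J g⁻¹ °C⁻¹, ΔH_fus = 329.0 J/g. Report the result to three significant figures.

q1 (heat ice -9.4→0.0 °C): 183.8 × 2.12 × 9.4 = 3663 J
q2 (melt at 0 °C): 183.8 × 329.0 = 60470 J
q3 (heat water 0.0→74.4 °C): 183.8 × 4.16 × 74.4 = 56887 J
Total: 3663 + 60470 + 56887 = 121020 J = 121 kJ

q = 121 kJ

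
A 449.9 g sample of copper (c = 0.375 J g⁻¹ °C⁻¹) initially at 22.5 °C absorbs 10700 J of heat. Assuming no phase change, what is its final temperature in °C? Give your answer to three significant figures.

ΔT = q / (m c) = 10700 / (449.9 × 0.375) = 63.42 °C
T_f = 22.5 + 63.42 = 85.92 °C

T_f = 85.9 °C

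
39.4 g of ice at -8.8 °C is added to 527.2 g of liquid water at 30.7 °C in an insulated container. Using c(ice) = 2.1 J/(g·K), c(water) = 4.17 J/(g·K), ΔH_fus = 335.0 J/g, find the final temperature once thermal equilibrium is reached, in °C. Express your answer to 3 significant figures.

T_f = 22.7 °C

Heat to bring ice to 0 °C and melt it: q₁ = 39.4×2.1×8.8 + 39.4×335.0 = 13927 J
Heat the water can supply cooling to 0 °C: 527.2×4.17×30.7 = 67491.6 J > q₁, so all ice melts.
Energy balance: 527.2×4.17×(30.7 − T) = 13927 + 39.4×4.17×(T − 0)
2198.424(30.7 − T) = 13927 + 164.298 T
67491.6 − 13927 = 2362.722 T
T = 53564.6 / 2362.722 = 22.67 °C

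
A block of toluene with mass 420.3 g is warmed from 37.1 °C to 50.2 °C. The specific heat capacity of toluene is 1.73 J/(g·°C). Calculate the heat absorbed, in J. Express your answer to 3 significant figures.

q = m c ΔT = 420.3 × 1.73 × (50.2 − 37.1)
q = 420.3 × 1.73 × 13.1 = 9525 J

q = 9530 J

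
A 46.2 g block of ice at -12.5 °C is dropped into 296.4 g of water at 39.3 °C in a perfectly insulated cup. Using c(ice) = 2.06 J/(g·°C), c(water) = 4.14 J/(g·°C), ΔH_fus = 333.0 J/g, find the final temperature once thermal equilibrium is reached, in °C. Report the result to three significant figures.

T_f = 22.3 °C

Heat to bring ice to 0 °C and melt it: q₁ = 46.2×2.06×12.5 + 46.2×333.0 = 16574 J
Heat the water can supply cooling to 0 °C: 296.4×4.14×39.3 = 48224.9 J > q₁, so all ice melts.
Energy balance: 296.4×4.14×(39.3 − T) = 16574 + 46.2×4.14×(T − 0)
1227.096(39.3 − T) = 16574 + 191.268 T
48224.9 − 16574 = 1418.364 T
T = 31650.9 / 1418.364 = 22.32 °C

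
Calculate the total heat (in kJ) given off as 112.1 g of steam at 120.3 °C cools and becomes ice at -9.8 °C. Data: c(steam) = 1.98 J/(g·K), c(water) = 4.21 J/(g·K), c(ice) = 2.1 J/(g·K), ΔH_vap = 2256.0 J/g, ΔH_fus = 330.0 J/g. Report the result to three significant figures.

q = 344 kJ

q1 (cool steam 120.3→100 °C): 112.1 × 1.98 × 20.3 = 4506 J
q2 (condense at 100 °C): 112.1 × 2256.0 = 252898 J
q3 (cool water 100→0 °C): 112.1 × 4.21 × 100.0 = 47194 J
q4 (freeze at 0 °C): 112.1 × 330.0 = 36993 J
q5 (cool ice 0→-9.8 °C): 112.1 × 2.1 × 9.8 = 2307 J
Total: 4506 + 252898 + 47194 + 36993 + 2307 = 343898 J = 344 kJ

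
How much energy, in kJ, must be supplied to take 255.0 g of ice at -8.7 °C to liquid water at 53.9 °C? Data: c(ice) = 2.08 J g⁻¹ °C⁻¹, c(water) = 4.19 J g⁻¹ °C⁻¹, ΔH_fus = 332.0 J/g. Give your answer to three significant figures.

q1 (heat ice -8.7→0.0 °C): 255.0 × 2.08 × 8.7 = 4614 J
q2 (melt at 0 °C): 255.0 × 332.0 = 84660 J
q3 (heat water 0.0→53.9 °C): 255.0 × 4.19 × 53.9 = 57589 J
Total: 4614 + 84660 + 57589 = 146863 J = 147 kJ

q = 147 kJ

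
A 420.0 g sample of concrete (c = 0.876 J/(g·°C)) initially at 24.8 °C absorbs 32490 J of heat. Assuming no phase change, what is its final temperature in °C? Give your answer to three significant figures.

ΔT = q / (m c) = 32490 / (420.0 × 0.876) = 88.31 °C
T_f = 24.8 + 88.31 = 113.11 °C

T_f = 113 °C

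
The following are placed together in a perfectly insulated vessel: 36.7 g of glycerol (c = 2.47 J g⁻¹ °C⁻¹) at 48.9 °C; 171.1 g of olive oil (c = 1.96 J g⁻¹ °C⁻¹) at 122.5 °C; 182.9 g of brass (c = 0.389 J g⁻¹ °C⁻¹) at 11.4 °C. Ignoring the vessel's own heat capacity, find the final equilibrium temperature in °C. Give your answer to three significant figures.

Σ mᵢcᵢ(T − Tᵢ) = 0  ⇒  T = Σ mᵢcᵢTᵢ / Σ mᵢcᵢ
Σ mᵢcᵢ = 36.7×2.47 + 171.1×1.96 + 182.9×0.389 = 497.1531
Σ mᵢcᵢTᵢ = 90.649×48.9 + 335.356×122.5 + 71.1481×11.4 = 46325
T = 46325 / 497.1531 = 93.18 °C

T_f = 93.2 °C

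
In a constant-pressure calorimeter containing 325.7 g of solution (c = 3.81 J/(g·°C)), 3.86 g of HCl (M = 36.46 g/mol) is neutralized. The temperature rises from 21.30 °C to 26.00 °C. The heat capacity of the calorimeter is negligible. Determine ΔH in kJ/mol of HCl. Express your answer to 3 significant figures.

|ΔT| = |26.00 − 21.30| = 4.70 °C
|q_surr| = (325.7 × 3.81) × 4.70 = 1240.917 × 4.70 = 5832 J
n(HCl) = 3.86 / 36.46 = 0.1059 mol
Temperature rose, so q_rxn = −|q_surr| = -5.832 kJ
ΔH = q_rxn / n = -55.07 kJ/mol

ΔH = -55.1 kJ/mol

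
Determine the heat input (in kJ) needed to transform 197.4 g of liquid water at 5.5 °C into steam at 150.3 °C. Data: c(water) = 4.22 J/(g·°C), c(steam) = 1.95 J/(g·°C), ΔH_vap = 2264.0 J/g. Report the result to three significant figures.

q = 545 kJ

q1 (heat water 5.5→100.0 °C): 197.4 × 4.22 × 94.5 = 78721 J
q2 (vaporize at 100 °C): 197.4 × 2264.0 = 446914 J
q3 (heat steam 100.0→150.3 °C): 197.4 × 1.95 × 50.3 = 19362 J
Total: 78721 + 446914 + 19362 = 544997 J = 545 kJ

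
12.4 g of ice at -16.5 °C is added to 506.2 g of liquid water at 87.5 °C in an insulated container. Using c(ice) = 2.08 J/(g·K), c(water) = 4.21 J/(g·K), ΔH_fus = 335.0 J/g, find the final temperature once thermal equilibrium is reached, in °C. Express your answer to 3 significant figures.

T_f = 83.3 °C

Heat to bring ice to 0 °C and melt it: q₁ = 12.4×2.08×16.5 + 12.4×335.0 = 4579.6 J
Heat the water can supply cooling to 0 °C: 506.2×4.21×87.5 = 186471 J > q₁, so all ice melts.
Energy balance: 506.2×4.21×(87.5 − T) = 4579.6 + 12.4×4.21×(T − 0)
2131.102(87.5 − T) = 4579.6 + 52.204 T
186471 − 4579.6 = 2183.306 T
T = 181891.4 / 2183.306 = 83.31 °C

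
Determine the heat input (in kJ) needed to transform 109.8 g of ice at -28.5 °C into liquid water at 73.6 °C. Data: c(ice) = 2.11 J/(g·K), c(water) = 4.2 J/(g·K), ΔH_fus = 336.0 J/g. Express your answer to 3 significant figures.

q = 77.4 kJ

q1 (heat ice -28.5→0.0 °C): 109.8 × 2.11 × 28.5 = 6603 J
q2 (melt at 0 °C): 109.8 × 336.0 = 36893 J
q3 (heat water 0.0→73.6 °C): 109.8 × 4.2 × 73.6 = 33941 J
Total: 6603 + 36893 + 33941 = 77437 J = 77.4 kJ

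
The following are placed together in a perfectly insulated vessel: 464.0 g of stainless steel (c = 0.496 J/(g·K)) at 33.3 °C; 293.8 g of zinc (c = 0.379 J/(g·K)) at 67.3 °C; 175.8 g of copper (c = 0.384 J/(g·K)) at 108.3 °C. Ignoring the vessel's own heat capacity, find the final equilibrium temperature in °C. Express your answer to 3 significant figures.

T_f = 54.9 °C

Σ mᵢcᵢ(T − Tᵢ) = 0  ⇒  T = Σ mᵢcᵢTᵢ / Σ mᵢcᵢ
Σ mᵢcᵢ = 464.0×0.496 + 293.8×0.379 + 175.8×0.384 = 409.0014
Σ mᵢcᵢTᵢ = 230.144×33.3 + 111.3502×67.3 + 67.5072×108.3 = 22469
T = 22469 / 409.0014 = 54.94 °C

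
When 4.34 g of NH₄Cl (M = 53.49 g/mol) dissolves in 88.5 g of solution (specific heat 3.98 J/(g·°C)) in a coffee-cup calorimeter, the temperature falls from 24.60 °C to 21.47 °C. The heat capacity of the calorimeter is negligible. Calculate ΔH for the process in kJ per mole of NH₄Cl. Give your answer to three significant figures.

ΔH = 13.6 kJ/mol

|ΔT| = |21.47 − 24.60| = 3.13 °C
|q_surr| = (88.5 × 3.98) × 3.13 = 352.23 × 3.13 = 1102 J
n(NH₄Cl) = 4.34 / 53.49 = 0.08114 mol
Temperature fell, so q_rxn = +|q_surr| = 1.102 kJ
ΔH = q_rxn / n = 13.58 kJ/mol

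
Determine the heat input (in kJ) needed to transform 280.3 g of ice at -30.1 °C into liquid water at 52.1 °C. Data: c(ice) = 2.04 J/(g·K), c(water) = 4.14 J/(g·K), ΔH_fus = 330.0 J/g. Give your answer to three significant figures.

q = 170 kJ

q1 (heat ice -30.1→0.0 °C): 280.3 × 2.04 × 30.1 = 17212 J
q2 (melt at 0 °C): 280.3 × 330.0 = 92499 J
q3 (heat water 0.0→52.1 °C): 280.3 × 4.14 × 52.1 = 60459 J
Total: 17212 + 92499 + 60459 = 170170 J = 170 kJ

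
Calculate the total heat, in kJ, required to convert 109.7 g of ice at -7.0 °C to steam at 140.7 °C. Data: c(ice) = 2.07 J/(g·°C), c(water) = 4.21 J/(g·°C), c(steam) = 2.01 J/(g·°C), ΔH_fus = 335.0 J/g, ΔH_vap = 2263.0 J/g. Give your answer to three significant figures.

q = 342 kJ

q1 (heat ice -7.0→0.0 °C): 109.7 × 2.07 × 7.0 = 1590 J
q2 (melt at 0 °C): 109.7 × 335.0 = 36750 J
q3 (heat water 0.0→100.0 °C): 109.7 × 4.21 × 100.0 = 46184 J
q4 (vaporize at 100 °C): 109.7 × 2263.0 = 248251 J
q5 (heat steam 100.0→140.7 °C): 109.7 × 2.01 × 40.7 = 8974 J
Total: 1590 + 36750 + 46184 + 248251 + 8974 = 341749 J = 342 kJ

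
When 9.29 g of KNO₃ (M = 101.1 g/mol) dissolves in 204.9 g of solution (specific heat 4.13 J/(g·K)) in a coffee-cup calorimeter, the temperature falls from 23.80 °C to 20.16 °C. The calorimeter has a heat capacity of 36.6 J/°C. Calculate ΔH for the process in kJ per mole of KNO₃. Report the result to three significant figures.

|ΔT| = |20.16 − 23.80| = 3.64 °C
|q_surr| = (204.9 × 4.13 + 36.6) × 3.64 = 882.837 × 3.64 = 3214 J
n(KNO₃) = 9.29 / 101.1 = 0.09189 mol
Temperature fell, so q_rxn = +|q_surr| = 3.214 kJ
ΔH = q_rxn / n = 34.98 kJ/mol

ΔH = 35.0 kJ/mol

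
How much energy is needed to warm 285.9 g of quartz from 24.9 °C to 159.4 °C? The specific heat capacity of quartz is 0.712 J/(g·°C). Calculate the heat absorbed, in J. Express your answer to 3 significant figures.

q = m c ΔT = 285.9 × 0.712 × (159.4 − 24.9)
q = 285.9 × 0.712 × 134.5 = 27380 J

q = 27400 J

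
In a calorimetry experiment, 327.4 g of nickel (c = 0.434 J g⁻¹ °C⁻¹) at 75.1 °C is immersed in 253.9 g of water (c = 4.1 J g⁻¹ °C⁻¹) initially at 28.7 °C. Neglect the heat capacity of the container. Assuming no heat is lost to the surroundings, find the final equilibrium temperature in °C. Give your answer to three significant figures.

T_f = 34.3 °C

Heat lost by nickel = heat gained by water.
(327.4)(0.434)(75.1 − T) = (253.9)(4.1)(T − 28.7)
142.0916 (75.1 − T) = 1040.99 (T − 28.7)
10671 − 142.0916 T = 1040.99 T − 29876
40547 = 1183.0816 T
T = 34.27 °C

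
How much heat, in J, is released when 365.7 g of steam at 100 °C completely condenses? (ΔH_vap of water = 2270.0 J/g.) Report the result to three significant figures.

q = 830000 J

q = m × ΔH_vap = 365.7 × 2270.0 = 830100 J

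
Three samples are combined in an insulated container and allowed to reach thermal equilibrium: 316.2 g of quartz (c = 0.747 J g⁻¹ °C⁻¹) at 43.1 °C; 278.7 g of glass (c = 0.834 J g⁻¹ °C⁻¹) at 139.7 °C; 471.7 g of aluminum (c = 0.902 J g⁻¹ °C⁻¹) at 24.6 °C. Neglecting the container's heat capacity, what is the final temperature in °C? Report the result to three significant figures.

T_f = 59.4 °C

Σ mᵢcᵢ(T − Tᵢ) = 0  ⇒  T = Σ mᵢcᵢTᵢ / Σ mᵢcᵢ
Σ mᵢcᵢ = 316.2×0.747 + 278.7×0.834 + 471.7×0.902 = 894.1106
Σ mᵢcᵢTᵢ = 236.2014×43.1 + 232.4358×139.7 + 425.4734×24.6 = 53118
T = 53118 / 894.1106 = 59.41 °C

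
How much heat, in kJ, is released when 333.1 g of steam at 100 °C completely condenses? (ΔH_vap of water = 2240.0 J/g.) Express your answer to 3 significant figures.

q = m × ΔH_vap = 333.1 × 2240.0 = 746100 J = 746 kJ

q = 746 kJ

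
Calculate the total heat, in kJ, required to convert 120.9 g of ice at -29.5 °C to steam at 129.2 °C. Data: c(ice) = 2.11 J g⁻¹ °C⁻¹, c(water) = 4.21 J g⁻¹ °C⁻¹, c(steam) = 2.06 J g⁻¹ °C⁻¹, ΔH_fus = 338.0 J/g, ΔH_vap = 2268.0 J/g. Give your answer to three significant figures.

q1 (heat ice -29.5→0.0 °C): 120.9 × 2.11 × 29.5 = 7525 J
q2 (melt at 0 °C): 120.9 × 338.0 = 40864 J
q3 (heat water 0.0→100.0 °C): 120.9 × 4.21 × 100.0 = 50899 J
q4 (vaporize at 100 °C): 120.9 × 2268.0 = 274201 J
q5 (heat steam 100.0→129.2 °C): 120.9 × 2.06 × 29.2 = 7272 J
Total: 7525 + 40864 + 50899 + 274201 + 7272 = 380761 J = 381 kJ

q = 381 kJ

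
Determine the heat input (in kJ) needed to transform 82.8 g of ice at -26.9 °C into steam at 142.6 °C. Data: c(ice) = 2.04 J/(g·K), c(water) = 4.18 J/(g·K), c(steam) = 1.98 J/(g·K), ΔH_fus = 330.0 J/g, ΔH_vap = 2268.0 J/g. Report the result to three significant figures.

q1 (heat ice -26.9→0.0 °C): 82.8 × 2.04 × 26.9 = 4544 J
q2 (melt at 0 °C): 82.8 × 330.0 = 27324 J
q3 (heat water 0.0→100.0 °C): 82.8 × 4.18 × 100.0 = 34610 J
q4 (vaporize at 100 °C): 82.8 × 2268.0 = 187790 J
q5 (heat steam 100.0→142.6 °C): 82.8 × 1.98 × 42.6 = 6984 J
Total: 4544 + 27324 + 34610 + 187790 + 6984 = 261252 J = 261 kJ

q = 261 kJ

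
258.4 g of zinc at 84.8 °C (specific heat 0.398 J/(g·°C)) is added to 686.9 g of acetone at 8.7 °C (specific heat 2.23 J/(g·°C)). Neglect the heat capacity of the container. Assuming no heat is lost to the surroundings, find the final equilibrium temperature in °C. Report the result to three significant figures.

T_f = 13.5 °C

Heat lost by zinc = heat gained by acetone.
(258.4)(0.398)(84.8 − T) = (686.9)(2.23)(T − 8.7)
102.8432 (84.8 − T) = 1531.787 (T − 8.7)
8721.1 − 102.8432 T = 1531.787 T − 13327
22048.1 = 1634.6302 T
T = 13.49 °C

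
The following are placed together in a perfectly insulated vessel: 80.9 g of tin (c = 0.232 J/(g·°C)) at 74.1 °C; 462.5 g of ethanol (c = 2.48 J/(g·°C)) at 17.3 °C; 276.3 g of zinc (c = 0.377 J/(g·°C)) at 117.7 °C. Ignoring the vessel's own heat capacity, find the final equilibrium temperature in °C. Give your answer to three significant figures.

Σ mᵢcᵢ(T − Tᵢ) = 0  ⇒  T = Σ mᵢcᵢTᵢ / Σ mᵢcᵢ
Σ mᵢcᵢ = 80.9×0.232 + 462.5×2.48 + 276.3×0.377 = 1269.9339
Σ mᵢcᵢTᵢ = 18.7688×74.1 + 1147×17.3 + 104.1651×117.7 = 33494
T = 33494 / 1269.9339 = 26.37 °C

T_f = 26.4 °C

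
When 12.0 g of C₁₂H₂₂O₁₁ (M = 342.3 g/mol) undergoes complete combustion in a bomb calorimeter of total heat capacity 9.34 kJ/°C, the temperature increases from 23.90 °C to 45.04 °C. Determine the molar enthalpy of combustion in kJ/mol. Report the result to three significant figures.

ΔT = 45.04 − 23.90 = 21.14 °C
q_cal = C_cal × ΔT = 9.34 × 21.14 = 197.4476 kJ
n = 12.0 / 342.3 = 0.03506 mol
q_rxn = −q_cal = -197.4476 kJ
ΔH = -197.4476 / 0.03506 = -5632 kJ/mol

ΔH = -5630 kJ/mol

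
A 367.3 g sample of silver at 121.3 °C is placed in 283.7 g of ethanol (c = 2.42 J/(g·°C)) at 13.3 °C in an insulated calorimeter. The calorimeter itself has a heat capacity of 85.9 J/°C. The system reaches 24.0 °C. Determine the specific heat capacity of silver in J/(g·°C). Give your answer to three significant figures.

c = 0.231 J/(g·°C)

q_gained = (283.7 × 2.42 + 85.9) × (24.0 − 13.3) = 8265 J
q_lost = 367.3 × c × (121.3 − 24.0) = 35738.29 c
Set equal: c = 8265 / 35738.29 = 0.231 J/(g·°C)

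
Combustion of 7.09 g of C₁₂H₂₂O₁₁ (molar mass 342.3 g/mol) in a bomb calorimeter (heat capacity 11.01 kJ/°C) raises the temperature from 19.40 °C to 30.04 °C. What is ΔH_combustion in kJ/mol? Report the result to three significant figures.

ΔH = -5660 kJ/mol

ΔT = 30.04 − 19.40 = 10.64 °C
q_cal = C_cal × ΔT = 11.01 × 10.64 = 117.1464 kJ
n = 7.09 / 342.3 = 0.02071 mol
q_rxn = −q_cal = -117.1464 kJ
ΔH = -117.1464 / 0.02071 = -5657 kJ/mol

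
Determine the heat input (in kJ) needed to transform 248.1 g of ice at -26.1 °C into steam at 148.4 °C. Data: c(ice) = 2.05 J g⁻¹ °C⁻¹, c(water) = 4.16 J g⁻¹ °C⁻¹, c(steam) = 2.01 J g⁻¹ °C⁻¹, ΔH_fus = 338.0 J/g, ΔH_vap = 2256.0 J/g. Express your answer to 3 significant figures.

q = 784 kJ

q1 (heat ice -26.1→0.0 °C): 248.1 × 2.05 × 26.1 = 13275 J
q2 (melt at 0 °C): 248.1 × 338.0 = 83858 J
q3 (heat water 0.0→100.0 °C): 248.1 × 4.16 × 100.0 = 103210 J
q4 (vaporize at 100 °C): 248.1 × 2256.0 = 559714 J
q5 (heat steam 100.0→148.4 °C): 248.1 × 2.01 × 48.4 = 24136 J
Total: 13275 + 83858 + 103210 + 559714 + 24136 = 784193 J = 784 kJ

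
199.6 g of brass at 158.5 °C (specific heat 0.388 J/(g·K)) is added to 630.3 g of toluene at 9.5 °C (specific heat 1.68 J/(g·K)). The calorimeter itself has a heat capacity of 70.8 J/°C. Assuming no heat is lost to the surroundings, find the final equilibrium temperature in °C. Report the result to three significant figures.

Heat lost by brass = heat gained by toluene + calorimeter.
(199.6)(0.388)(158.5 − T) = [(630.3)(1.68) + 70.8](T − 9.5)
77.4448 (158.5 − T) = 1129.704 (T − 9.5)
12275 − 77.4448 T = 1129.704 T − 10732
23007 = 1207.1488 T
T = 19.06 °C

T_f = 19.1 °C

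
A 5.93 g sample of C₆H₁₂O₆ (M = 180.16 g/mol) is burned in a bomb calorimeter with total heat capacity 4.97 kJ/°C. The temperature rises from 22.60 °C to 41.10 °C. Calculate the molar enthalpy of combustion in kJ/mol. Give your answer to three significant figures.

ΔT = 41.10 − 22.60 = 18.50 °C
q_cal = C_cal × ΔT = 4.97 × 18.50 = 91.945 kJ
n = 5.93 / 180.16 = 0.03292 mol
q_rxn = −q_cal = -91.945 kJ
ΔH = -91.945 / 0.03292 = -2793 kJ/mol

ΔH = -2790 kJ/mol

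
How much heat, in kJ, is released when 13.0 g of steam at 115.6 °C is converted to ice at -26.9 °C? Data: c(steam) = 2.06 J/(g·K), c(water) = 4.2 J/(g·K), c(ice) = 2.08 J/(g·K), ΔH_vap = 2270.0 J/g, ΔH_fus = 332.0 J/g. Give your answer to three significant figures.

q1 (cool steam 115.6→100 °C): 13.0 × 2.06 × 15.6 = 418 J
q2 (condense at 100 °C): 13.0 × 2270.0 = 29510 J
q3 (cool water 100→0 °C): 13.0 × 4.2 × 100.0 = 5460 J
q4 (freeze at 0 °C): 13.0 × 332.0 = 4316 J
q5 (cool ice 0→-26.9 °C): 13.0 × 2.08 × 26.9 = 727 J
Total: 418 + 29510 + 5460 + 4316 + 727 = 40431 J = 40.4 kJ

q = 40.4 kJ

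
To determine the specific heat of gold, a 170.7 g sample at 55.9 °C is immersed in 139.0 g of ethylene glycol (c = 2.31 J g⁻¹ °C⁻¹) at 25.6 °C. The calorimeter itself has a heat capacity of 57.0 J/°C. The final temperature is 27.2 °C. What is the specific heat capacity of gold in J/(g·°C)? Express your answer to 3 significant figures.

c = 0.123 J/(g·°C)

q_gained = (139.0 × 2.31 + 57.0) × (27.2 − 25.6) = 604.9 J
q_lost = 170.7 × c × (55.9 − 27.2) = 4899.09 c
Set equal: c = 604.9 / 4899.09 = 0.123 J/(g·°C)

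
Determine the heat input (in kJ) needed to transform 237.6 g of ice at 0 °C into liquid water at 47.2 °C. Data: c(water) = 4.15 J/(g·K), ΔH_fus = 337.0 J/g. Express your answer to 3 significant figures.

q1 (melt at 0 °C): 237.6 × 337.0 = 80071 J
q2 (heat water 0.0→47.2 °C): 237.6 × 4.15 × 47.2 = 46541 J
Total: 80071 + 46541 = 126612 J = 127 kJ

q = 127 kJ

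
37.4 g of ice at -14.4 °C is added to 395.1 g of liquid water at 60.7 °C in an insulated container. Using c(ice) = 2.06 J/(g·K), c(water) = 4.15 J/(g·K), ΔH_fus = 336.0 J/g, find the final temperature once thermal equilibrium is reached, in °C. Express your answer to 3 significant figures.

Heat to bring ice to 0 °C and melt it: q₁ = 37.4×2.06×14.4 + 37.4×336.0 = 13676 J
Heat the water can supply cooling to 0 °C: 395.1×4.15×60.7 = 99527.7 J > q₁, so all ice melts.
Energy balance: 395.1×4.15×(60.7 − T) = 13676 + 37.4×4.15×(T − 0)
1639.665(60.7 − T) = 13676 + 155.21 T
99527.7 − 13676 = 1794.875 T
T = 85851.7 / 1794.875 = 47.83 °C

T_f = 47.8 °C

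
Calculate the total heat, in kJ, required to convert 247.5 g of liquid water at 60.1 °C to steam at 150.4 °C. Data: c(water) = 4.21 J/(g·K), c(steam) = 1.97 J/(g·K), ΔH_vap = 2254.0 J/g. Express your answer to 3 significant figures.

q = 624 kJ

q1 (heat water 60.1→100.0 °C): 247.5 × 4.21 × 39.9 = 41575 J
q2 (vaporize at 100 °C): 247.5 × 2254.0 = 557865 J
q3 (heat steam 100.0→150.4 °C): 247.5 × 1.97 × 50.4 = 24574 J
Total: 41575 + 557865 + 24574 = 624014 J = 624 kJ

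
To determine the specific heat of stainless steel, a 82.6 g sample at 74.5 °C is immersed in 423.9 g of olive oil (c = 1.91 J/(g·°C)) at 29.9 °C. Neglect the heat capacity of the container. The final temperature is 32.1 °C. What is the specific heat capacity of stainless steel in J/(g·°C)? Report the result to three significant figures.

q_gained = (423.9 × 1.91) × (32.1 − 29.9) = 1781 J
q_lost = 82.6 × c × (74.5 − 32.1) = 3502.24 c
Set equal: c = 1781 / 3502.24 = 0.509 J/(g·°C)

c = 0.509 J/(g·°C)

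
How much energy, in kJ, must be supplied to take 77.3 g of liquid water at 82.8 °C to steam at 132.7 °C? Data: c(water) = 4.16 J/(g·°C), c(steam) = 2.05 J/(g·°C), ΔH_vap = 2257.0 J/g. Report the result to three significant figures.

q1 (heat water 82.8→100.0 °C): 77.3 × 4.16 × 17.2 = 5531 J
q2 (vaporize at 100 °C): 77.3 × 2257.0 = 174466 J
q3 (heat steam 100.0→132.7 °C): 77.3 × 2.05 × 32.7 = 5182 J
Total: 5531 + 174466 + 5182 = 185179 J = 185 kJ

q = 185 kJ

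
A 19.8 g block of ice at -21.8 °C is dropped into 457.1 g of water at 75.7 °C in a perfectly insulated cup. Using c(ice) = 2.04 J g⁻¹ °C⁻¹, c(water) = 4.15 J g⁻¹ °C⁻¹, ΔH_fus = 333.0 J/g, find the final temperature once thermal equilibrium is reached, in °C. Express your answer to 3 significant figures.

T_f = 68.8 °C

Heat to bring ice to 0 °C and melt it: q₁ = 19.8×2.04×21.8 + 19.8×333.0 = 7473.9 J
Heat the water can supply cooling to 0 °C: 457.1×4.15×75.7 = 143600 J > q₁, so all ice melts.
Energy balance: 457.1×4.15×(75.7 − T) = 7473.9 + 19.8×4.15×(T − 0)
1896.965(75.7 − T) = 7473.9 + 82.17 T
143600 − 7473.9 = 1979.135 T
T = 136126.1 / 1979.135 = 68.78 °C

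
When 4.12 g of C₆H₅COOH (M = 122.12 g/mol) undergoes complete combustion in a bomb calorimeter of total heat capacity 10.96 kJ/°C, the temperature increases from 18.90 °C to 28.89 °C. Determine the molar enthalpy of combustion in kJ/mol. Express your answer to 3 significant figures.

ΔT = 28.89 − 18.90 = 9.99 °C
q_cal = C_cal × ΔT = 10.96 × 9.99 = 109.4904 kJ
n = 4.12 / 122.12 = 0.03374 mol
q_rxn = −q_cal = -109.4904 kJ
ΔH = -109.4904 / 0.03374 = -3245 kJ/mol

ΔH = -3250 kJ/mol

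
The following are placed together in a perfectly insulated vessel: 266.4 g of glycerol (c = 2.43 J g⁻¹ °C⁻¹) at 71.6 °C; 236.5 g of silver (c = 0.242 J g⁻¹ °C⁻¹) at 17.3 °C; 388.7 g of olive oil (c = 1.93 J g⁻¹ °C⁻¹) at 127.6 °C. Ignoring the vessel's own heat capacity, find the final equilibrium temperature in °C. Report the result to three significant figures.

Σ mᵢcᵢ(T − Tᵢ) = 0  ⇒  T = Σ mᵢcᵢTᵢ / Σ mᵢcᵢ
Σ mᵢcᵢ = 266.4×2.43 + 236.5×0.242 + 388.7×1.93 = 1454.776
Σ mᵢcᵢTᵢ = 647.352×71.6 + 57.233×17.3 + 750.191×127.6 = 143060
T = 143060 / 1454.776 = 98.34 °C

T_f = 98.3 °C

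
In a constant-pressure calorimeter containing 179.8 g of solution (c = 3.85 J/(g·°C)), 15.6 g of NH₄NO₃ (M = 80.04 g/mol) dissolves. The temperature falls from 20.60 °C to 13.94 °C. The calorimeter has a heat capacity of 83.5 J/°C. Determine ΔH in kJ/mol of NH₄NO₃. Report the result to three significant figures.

ΔH = 26.5 kJ/mol

|ΔT| = |13.94 − 20.60| = 6.66 °C
|q_surr| = (179.8 × 3.85 + 83.5) × 6.66 = 775.73 × 6.66 = 5166 J
n(NH₄NO₃) = 15.6 / 80.04 = 0.1949 mol
Temperature fell, so q_rxn = +|q_surr| = 5.166 kJ
ΔH = q_rxn / n = 26.51 kJ/mol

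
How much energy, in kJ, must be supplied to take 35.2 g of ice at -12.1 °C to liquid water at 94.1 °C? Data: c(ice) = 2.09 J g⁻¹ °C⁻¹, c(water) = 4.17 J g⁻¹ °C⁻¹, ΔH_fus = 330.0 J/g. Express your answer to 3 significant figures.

q = 26.3 kJ

q1 (heat ice -12.1→0.0 °C): 35.2 × 2.09 × 12.1 = 890 J
q2 (melt at 0 °C): 35.2 × 330.0 = 11616 J
q3 (heat water 0.0→94.1 °C): 35.2 × 4.17 × 94.1 = 13812 J
Total: 890 + 11616 + 13812 = 26318 J = 26.3 kJ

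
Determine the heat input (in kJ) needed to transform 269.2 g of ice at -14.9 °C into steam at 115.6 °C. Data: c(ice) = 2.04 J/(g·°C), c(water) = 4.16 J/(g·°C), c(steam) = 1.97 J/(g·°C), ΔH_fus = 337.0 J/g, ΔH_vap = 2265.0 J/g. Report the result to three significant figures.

q1 (heat ice -14.9→0.0 °C): 269.2 × 2.04 × 14.9 = 8183 J
q2 (melt at 0 °C): 269.2 × 337.0 = 90720 J
q3 (heat water 0.0→100.0 °C): 269.2 × 4.16 × 100.0 = 111987 J
q4 (vaporize at 100 °C): 269.2 × 2265.0 = 609738 J
q5 (heat steam 100.0→115.6 °C): 269.2 × 1.97 × 15.6 = 8273 J
Total: 8183 + 90720 + 111987 + 609738 + 8273 = 828901 J = 829 kJ

q = 829 kJ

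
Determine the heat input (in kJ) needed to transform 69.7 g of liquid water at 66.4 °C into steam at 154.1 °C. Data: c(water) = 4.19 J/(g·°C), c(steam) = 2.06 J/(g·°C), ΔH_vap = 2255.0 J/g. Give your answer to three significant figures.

q = 175 kJ

q1 (heat water 66.4→100.0 °C): 69.7 × 4.19 × 33.6 = 9813 J
q2 (vaporize at 100 °C): 69.7 × 2255.0 = 157174 J
q3 (heat steam 100.0→154.1 °C): 69.7 × 2.06 × 54.1 = 7768 J
Total: 9813 + 157174 + 7768 = 174755 J = 175 kJ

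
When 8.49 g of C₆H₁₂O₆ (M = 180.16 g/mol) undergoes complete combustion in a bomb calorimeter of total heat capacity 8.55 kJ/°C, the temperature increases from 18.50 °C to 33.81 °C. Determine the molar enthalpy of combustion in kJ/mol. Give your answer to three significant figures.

ΔH = -2780 kJ/mol

ΔT = 33.81 − 18.50 = 15.31 °C
q_cal = C_cal × ΔT = 8.55 × 15.31 = 130.9005 kJ
n = 8.49 / 180.16 = 0.04712 mol
q_rxn = −q_cal = -130.9005 kJ
ΔH = -130.9005 / 0.04712 = -2778 kJ/mol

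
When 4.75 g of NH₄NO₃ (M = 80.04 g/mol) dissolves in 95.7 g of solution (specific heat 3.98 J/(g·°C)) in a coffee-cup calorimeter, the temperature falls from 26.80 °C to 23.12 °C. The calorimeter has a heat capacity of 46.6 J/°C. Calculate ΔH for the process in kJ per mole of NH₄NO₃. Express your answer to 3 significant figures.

ΔH = 26.5 kJ/mol

|ΔT| = |23.12 − 26.80| = 3.68 °C
|q_surr| = (95.7 × 3.98 + 46.6) × 3.68 = 427.486 × 3.68 = 1573 J
n(NH₄NO₃) = 4.75 / 80.04 = 0.05935 mol
Temperature fell, so q_rxn = +|q_surr| = 1.573 kJ
ΔH = q_rxn / n = 26.50 kJ/mol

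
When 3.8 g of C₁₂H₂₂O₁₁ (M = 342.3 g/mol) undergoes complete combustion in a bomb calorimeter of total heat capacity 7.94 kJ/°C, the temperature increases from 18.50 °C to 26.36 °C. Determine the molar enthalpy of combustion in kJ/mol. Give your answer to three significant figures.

ΔH = -5620 kJ/mol

ΔT = 26.36 − 18.50 = 7.86 °C
q_cal = C_cal × ΔT = 7.94 × 7.86 = 62.4084 kJ
n = 3.8 / 342.3 = 0.01110 mol
q_rxn = −q_cal = -62.4084 kJ
ΔH = -62.4084 / 0.01110 = -5622 kJ/mol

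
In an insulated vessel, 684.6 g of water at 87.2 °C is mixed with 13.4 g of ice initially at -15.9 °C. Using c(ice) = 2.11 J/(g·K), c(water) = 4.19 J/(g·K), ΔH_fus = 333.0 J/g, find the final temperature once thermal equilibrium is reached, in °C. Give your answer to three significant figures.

Heat to bring ice to 0 °C and melt it: q₁ = 13.4×2.11×15.9 + 13.4×333.0 = 4911.8 J
Heat the water can supply cooling to 0 °C: 684.6×4.19×87.2 = 250131 J > q₁, so all ice melts.
Energy balance: 684.6×4.19×(87.2 − T) = 4911.8 + 13.4×4.19×(T − 0)
2868.474(87.2 − T) = 4911.8 + 56.146 T
250131 − 4911.8 = 2924.620 T
T = 245219.2 / 2924.620 = 83.847 °C

T_f = 83.8 °C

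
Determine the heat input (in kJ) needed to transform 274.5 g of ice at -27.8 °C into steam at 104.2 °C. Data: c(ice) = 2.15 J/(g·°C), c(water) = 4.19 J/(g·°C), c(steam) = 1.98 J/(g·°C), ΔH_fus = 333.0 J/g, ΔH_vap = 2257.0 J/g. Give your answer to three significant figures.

q = 845 kJ

q1 (heat ice -27.8→0.0 °C): 274.5 × 2.15 × 27.8 = 16407 J
q2 (melt at 0 °C): 274.5 × 333.0 = 91409 J
q3 (heat water 0.0→100.0 °C): 274.5 × 4.19 × 100.0 = 115016 J
q4 (vaporize at 100 °C): 274.5 × 2257.0 = 619547 J
q5 (heat steam 100.0→104.2 °C): 274.5 × 1.98 × 4.2 = 2283 J
Total: 16407 + 91409 + 115016 + 619547 + 2283 = 844662 J = 845 kJ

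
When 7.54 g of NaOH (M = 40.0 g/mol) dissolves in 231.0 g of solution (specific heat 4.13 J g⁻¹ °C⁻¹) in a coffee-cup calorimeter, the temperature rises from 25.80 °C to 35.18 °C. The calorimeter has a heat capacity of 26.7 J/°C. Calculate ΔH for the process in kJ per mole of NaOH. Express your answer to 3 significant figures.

|ΔT| = |35.18 − 25.80| = 9.38 °C
|q_surr| = (231.0 × 4.13 + 26.7) × 9.38 = 980.73 × 9.38 = 9199 J
n(NaOH) = 7.54 / 40.0 = 0.1885 mol
Temperature rose, so q_rxn = −|q_surr| = -9.199 kJ
ΔH = q_rxn / n = -48.80 kJ/mol

ΔH = -48.8 kJ/mol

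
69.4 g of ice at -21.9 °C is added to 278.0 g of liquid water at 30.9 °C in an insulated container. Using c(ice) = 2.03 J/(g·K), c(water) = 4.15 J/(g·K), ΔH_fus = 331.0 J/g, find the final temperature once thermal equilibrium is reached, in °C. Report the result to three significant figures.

Heat to bring ice to 0 °C and melt it: q₁ = 69.4×2.03×21.9 + 69.4×331.0 = 26057 J
Heat the water can supply cooling to 0 °C: 278.0×4.15×30.9 = 35649.3 J > q₁, so all ice melts.
Energy balance: 278.0×4.15×(30.9 − T) = 26057 + 69.4×4.15×(T − 0)
1153.7(30.9 − T) = 26057 + 288.01 T
35649.3 − 26057 = 1441.71 T
T = 9592.3 / 1441.71 = 6.653 °C

T_f = 6.65 °C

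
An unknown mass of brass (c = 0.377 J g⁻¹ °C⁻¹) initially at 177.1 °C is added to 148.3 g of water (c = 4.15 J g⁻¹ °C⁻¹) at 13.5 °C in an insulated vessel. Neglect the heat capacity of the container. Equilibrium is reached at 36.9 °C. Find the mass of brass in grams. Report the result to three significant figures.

m = 272 g

q_gained = (148.3 × 4.15) × (36.9 − 13.5) = 14400 J
q_lost = m × 0.377 × (177.1 − 36.9) = 52.8554 m
m = 14400 / 52.8554 = 272 g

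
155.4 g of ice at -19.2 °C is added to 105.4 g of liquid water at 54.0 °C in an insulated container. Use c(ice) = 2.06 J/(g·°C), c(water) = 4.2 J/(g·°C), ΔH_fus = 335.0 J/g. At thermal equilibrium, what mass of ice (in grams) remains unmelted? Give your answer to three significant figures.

Heat to warm all ice to 0 °C: 155.4×2.06×19.2 = 6146.4 J
Heat released by water cooling to 0 °C: 105.4×4.2×54.0 = 23905 J
23905 J < 6146.4 + 155.4×335.0 = 58205.4 J, so not all ice melts; final T = 0 °C.
Heat left for melting: 23905 − 6146.4 = 17758.6 J
Mass melted = 17758.6 / 335.0 = 53.01 g
Ice remaining = 155.4 − 53.01 = 102.39 g

m_ice remaining = 102 g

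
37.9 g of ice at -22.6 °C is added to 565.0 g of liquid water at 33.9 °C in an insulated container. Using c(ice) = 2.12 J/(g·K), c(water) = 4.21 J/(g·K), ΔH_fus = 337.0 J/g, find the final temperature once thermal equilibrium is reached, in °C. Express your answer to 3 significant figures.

T_f = 26.0 °C

Heat to bring ice to 0 °C and melt it: q₁ = 37.9×2.12×22.6 + 37.9×337.0 = 14588 J
Heat the water can supply cooling to 0 °C: 565.0×4.21×33.9 = 80636.2 J > q₁, so all ice melts.
Energy balance: 565.0×4.21×(33.9 − T) = 14588 + 37.9×4.21×(T − 0)
2378.65(33.9 − T) = 14588 + 159.559 T
80636.2 − 14588 = 2538.209 T
T = 66048.2 / 2538.209 = 26.02 °C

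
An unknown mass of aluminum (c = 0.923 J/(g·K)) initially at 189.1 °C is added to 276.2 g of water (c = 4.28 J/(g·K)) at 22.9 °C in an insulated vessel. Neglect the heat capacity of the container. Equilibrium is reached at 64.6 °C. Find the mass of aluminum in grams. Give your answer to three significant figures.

q_gained = (276.2 × 4.28) × (64.6 − 22.9) = 49300 J
q_lost = m × 0.923 × (189.1 − 64.6) = 114.9135 m
m = 49300 / 114.9135 = 429 g

m = 429 g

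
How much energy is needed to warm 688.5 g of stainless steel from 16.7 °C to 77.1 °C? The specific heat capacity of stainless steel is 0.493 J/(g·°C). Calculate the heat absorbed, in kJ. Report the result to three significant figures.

q = m c ΔT = 688.5 × 0.493 × (77.1 − 16.7)
q = 688.5 × 0.493 × 60.4 = 20500 J = 20.5 kJ

q = 20.5 kJ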